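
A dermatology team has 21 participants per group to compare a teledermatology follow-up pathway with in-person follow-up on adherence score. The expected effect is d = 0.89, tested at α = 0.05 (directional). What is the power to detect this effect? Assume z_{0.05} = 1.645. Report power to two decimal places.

For two equal groups, power = Φ(d·√(n/2) − z_{α}).
d·√(n/2) = 0.89 × √(21/2) = 0.89 × 3.240 = 2.884.
z_β = 2.884 − 1.645 = 1.239.
Power = Φ(1.239) = 0.892.

power ≈ 0.89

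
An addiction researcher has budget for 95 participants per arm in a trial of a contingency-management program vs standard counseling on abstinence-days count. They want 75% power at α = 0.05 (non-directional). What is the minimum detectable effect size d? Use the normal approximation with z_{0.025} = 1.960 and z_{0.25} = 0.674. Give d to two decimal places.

For two independent groups of n = 95 each: d_min = (z_{α/2} + z_β)·√(2/n).
z-sum = 1.960 + 0.674 = 2.634.
d_min = 2.634 × √(2/95) = 2.634 × 0.1451 = 0.382.

d_min ≈ 0.38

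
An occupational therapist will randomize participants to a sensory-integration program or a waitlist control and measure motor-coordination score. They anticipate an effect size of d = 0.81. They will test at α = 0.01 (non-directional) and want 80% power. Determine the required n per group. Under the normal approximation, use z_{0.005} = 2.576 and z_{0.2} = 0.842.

n = 36 per group

For two independent groups with equal n: n = 2·((z_{α/2} + z_β) / d)².
z_{α/2} + z_β = 2.576 + 0.842 = 3.418.
n = 2 × (3.418 / 0.81)² = 2 × 4.220² = 2 × 17.81 = 35.6.
Round up to the next whole participant.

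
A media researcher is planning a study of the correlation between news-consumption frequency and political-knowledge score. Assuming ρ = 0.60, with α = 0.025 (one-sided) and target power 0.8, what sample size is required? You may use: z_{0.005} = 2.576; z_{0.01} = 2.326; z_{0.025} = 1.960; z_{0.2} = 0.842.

n = 20

Fisher's z: C = ½·ln((1+r)/(1−r)) = ½·ln(4.0000) = 0.6931.
n = ((z_{α} + z_β)/C)² + 3.
(1.960 + 0.842) / 0.6931 = 2.802 / 0.6931 = 4.043.
n = 4.043² + 3 = 16.34 + 3 = 19.3.
Round up.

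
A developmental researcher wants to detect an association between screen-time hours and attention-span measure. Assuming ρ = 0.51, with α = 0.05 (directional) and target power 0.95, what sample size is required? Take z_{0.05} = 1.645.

Fisher's z: C = ½·ln((1+r)/(1−r)) = ½·ln(3.0816) = 0.5627.
n = ((z_{α} + z_β)/C)² + 3.
(1.645 + 1.645) / 0.5627 = 3.290 / 0.5627 = 5.847.
n = 5.847² + 3 = 34.19 + 3 = 37.2.
Round up.

n = 38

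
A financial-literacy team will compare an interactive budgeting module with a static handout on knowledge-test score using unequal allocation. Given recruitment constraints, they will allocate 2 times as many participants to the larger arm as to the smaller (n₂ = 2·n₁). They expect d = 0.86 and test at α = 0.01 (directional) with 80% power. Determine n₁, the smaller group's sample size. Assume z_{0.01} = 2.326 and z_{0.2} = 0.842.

With allocation ratio k = n₂/n₁ = 2, Var(x̄₁−x̄₂) = σ²(1/n₁ + 1/(k·n₁)) = σ²·(k+1)/(k·n₁).
So n₁ = (1 + 1/k)·((z_{α} + z_β)/d)² = 1.500 × (3.168/0.86)².
n₁ = 1.500 × 13.57 = 20.4.
Round up: n₁ = 21, giving n₂ = 2 × 21 = 42.

n₁ = 21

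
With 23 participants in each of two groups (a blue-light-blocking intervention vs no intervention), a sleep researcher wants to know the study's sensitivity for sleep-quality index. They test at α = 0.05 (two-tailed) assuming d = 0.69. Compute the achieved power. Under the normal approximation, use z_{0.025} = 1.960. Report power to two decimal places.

For two equal groups, power = Φ(d·√(n/2) − z_{α/2}).
d·√(n/2) = 0.69 × √(23/2) = 0.69 × 3.391 = 2.340.
z_β = 2.340 − 1.960 = 0.380.
Power = Φ(0.380) = 0.648.

power ≈ 0.65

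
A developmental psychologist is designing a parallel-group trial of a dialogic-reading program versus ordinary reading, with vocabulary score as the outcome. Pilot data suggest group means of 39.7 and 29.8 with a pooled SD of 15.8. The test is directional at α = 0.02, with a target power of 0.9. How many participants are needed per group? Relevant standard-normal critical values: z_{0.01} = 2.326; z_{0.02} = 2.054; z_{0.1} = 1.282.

n = 57 per group

Cohen's d = |M₁ − M₂| / SD_pooled = |39.7 − 29.8| / 15.8 = 9.9 / 15.8 = 0.627.
For two independent groups with equal n: n = 2·((z_{α} + z_β) / d)².
z_{α} + z_β = 2.054 + 1.282 = 3.336.
n = 2 × (3.336 / 0.627)² = 2 × 5.321² = 2 × 28.31 = 56.6.
Round up to the next whole participant.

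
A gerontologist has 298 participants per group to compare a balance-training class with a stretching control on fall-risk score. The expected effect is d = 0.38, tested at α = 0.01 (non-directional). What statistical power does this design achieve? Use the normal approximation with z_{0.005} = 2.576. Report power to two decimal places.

For two equal groups, power = Φ(d·√(n/2) − z_{α/2}).
d·√(n/2) = 0.38 × √(298/2) = 0.38 × 12.207 = 4.638.
z_β = 4.638 − 2.576 = 2.062.
Power = Φ(2.062) = 0.980.

power ≈ 0.98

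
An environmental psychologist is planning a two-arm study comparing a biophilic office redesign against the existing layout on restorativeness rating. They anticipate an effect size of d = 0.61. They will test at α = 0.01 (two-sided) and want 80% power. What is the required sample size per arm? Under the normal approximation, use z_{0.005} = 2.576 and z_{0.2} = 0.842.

For two independent groups with equal n: n = 2·((z_{α/2} + z_β) / d)².
z_{α/2} + z_β = 2.576 + 0.842 = 3.418.
n = 2 × (3.418 / 0.61)² = 2 × 5.603² = 2 × 31.40 = 62.8.
Round up to the next whole participant.

n = 63 per group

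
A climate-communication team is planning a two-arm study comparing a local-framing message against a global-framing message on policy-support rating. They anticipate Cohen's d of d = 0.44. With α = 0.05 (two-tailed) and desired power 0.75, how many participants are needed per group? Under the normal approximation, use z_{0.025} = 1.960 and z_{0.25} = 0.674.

For two independent groups with equal n: n = 2·((z_{α/2} + z_β) / d)².
z_{α/2} + z_β = 1.960 + 0.674 = 2.634.
n = 2 × (2.634 / 0.44)² = 2 × 5.986² = 2 × 35.84 = 71.7.
Round up to the next whole participant.

n = 72 per group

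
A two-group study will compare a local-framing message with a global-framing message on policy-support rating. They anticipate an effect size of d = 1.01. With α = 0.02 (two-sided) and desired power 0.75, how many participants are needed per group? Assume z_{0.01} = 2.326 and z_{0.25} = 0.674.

For two independent groups with equal n: n = 2·((z_{α/2} + z_β) / d)².
z_{α/2} + z_β = 2.326 + 0.674 = 3.000.
n = 2 × (3.000 / 1.01)² = 2 × 2.970² = 2 × 8.82 = 17.6.
Round up to the next whole participant.

n = 18 per group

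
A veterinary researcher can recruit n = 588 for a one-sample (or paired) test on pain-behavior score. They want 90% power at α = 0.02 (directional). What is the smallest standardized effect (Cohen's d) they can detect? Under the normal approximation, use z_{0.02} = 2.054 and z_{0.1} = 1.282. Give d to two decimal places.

For a single sample (or paired design) of n = 588: d_min = (z_{α} + z_β)/√n.
z-sum = 2.054 + 1.282 = 3.336.
d_min = 3.336 / √588 = 3.336 / 24.249 = 0.138.

d_min ≈ 0.14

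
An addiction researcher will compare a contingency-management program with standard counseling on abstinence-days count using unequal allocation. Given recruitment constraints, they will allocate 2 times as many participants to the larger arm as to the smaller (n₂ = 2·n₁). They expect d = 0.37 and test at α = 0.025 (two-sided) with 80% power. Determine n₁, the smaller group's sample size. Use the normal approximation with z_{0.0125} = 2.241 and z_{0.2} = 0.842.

With allocation ratio k = n₂/n₁ = 2, Var(x̄₁−x̄₂) = σ²(1/n₁ + 1/(k·n₁)) = σ²·(k+1)/(k·n₁).
So n₁ = (1 + 1/k)·((z_{α/2} + z_β)/d)² = 1.500 × (3.083/0.37)².
n₁ = 1.500 × 69.43 = 104.1.
Round up: n₁ = 105, giving n₂ = 2 × 105 = 210.

n₁ = 105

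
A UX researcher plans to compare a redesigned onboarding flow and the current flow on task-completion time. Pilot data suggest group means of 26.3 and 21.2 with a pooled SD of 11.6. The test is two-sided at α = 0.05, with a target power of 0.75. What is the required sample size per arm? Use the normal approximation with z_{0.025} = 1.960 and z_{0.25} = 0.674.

n = 72 per group

Cohen's d = |M₁ − M₂| / SD_pooled = |26.3 − 21.2| / 11.6 = 5.1 / 11.6 = 0.440.
For two independent groups with equal n: n = 2·((z_{α/2} + z_β) / d)².
z_{α/2} + z_β = 1.960 + 0.674 = 2.634.
n = 2 × (2.634 / 0.440)² = 2 × 5.986² = 2 × 35.84 = 71.7.
Round up to the next whole participant.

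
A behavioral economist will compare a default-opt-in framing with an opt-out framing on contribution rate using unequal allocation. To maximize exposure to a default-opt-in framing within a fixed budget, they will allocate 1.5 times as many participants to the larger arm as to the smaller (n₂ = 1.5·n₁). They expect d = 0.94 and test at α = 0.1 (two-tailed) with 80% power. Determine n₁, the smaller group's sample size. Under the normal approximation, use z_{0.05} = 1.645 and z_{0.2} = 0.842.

With allocation ratio k = n₂/n₁ = 1.5, Var(x̄₁−x̄₂) = σ²(1/n₁ + 1/(k·n₁)) = σ²·(k+1)/(k·n₁).
So n₁ = (1 + 1/k)·((z_{α/2} + z_β)/d)² = 1.667 × (2.487/0.94)².
n₁ = 1.667 × 7.00 = 11.7.
Round up: n₁ = 12, giving n₂ = 1.5 × 12 = 18.

n₁ = 12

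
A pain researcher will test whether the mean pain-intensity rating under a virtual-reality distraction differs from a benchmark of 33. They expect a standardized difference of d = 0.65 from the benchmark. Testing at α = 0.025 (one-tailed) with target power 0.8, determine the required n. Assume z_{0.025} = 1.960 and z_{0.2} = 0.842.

n = 19

For a one-sample test: n = ((z_{α} + z_β) / d)².
z_{α} + z_β = 1.960 + 0.842 = 2.802.
n = (2.802 / 0.65)² = 4.311² = 18.58.
Round up.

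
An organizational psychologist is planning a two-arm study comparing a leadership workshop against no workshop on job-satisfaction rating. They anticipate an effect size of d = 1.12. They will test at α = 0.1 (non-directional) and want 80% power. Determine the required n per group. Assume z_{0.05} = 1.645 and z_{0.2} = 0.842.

n = 10 per group

For two independent groups with equal n: n = 2·((z_{α/2} + z_β) / d)².
z_{α/2} + z_β = 1.645 + 0.842 = 2.487.
n = 2 × (2.487 / 1.12)² = 2 × 2.221² = 2 × 4.93 = 9.9.
Round up to the next whole participant.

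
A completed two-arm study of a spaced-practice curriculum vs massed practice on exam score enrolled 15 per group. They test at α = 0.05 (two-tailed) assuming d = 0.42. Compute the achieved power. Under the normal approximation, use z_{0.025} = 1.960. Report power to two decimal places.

For two equal groups, power = Φ(d·√(n/2) − z_{α/2}).
d·√(n/2) = 0.42 × √(15/2) = 0.42 × 2.739 = 1.150.
z_β = 1.150 − 1.960 = -0.810.
Power = Φ(-0.810) = 0.209.

power ≈ 0.21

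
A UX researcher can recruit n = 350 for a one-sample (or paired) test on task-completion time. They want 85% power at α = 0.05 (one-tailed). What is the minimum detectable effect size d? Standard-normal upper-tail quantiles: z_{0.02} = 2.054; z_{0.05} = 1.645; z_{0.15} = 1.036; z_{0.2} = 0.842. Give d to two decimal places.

d_min ≈ 0.14

For a single sample (or paired design) of n = 350: d_min = (z_{α} + z_β)/√n.
z-sum = 1.645 + 1.036 = 2.681.
d_min = 2.681 / √350 = 2.681 / 18.708 = 0.143.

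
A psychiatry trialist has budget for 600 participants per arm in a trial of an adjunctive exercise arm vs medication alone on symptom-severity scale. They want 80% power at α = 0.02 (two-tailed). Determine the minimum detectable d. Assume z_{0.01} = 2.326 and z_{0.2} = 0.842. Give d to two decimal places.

For two independent groups of n = 600 each: d_min = (z_{α/2} + z_β)·√(2/n).
z-sum = 2.326 + 0.842 = 3.168.
d_min = 3.168 × √(2/600) = 3.168 × 0.0577 = 0.183.

d_min ≈ 0.18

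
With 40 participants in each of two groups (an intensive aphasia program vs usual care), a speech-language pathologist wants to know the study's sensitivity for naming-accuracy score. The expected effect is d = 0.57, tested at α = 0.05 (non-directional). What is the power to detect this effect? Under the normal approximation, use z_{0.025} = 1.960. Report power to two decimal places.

power ≈ 0.72

For two equal groups, power = Φ(d·√(n/2) − z_{α/2}).
d·√(n/2) = 0.57 × √(40/2) = 0.57 × 4.472 = 2.549.
z_β = 2.549 − 1.960 = 0.589.
Power = Φ(0.589) = 0.722.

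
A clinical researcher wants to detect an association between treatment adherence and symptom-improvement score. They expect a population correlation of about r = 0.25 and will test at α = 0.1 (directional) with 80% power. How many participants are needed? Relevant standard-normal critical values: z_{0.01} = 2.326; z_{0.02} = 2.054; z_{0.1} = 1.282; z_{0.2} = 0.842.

Fisher's z: C = ½·ln((1+r)/(1−r)) = ½·ln(1.6667) = 0.2554.
n = ((z_{α} + z_β)/C)² + 3.
(1.282 + 0.842) / 0.2554 = 2.124 / 0.2554 = 8.316.
n = 8.316² + 3 = 69.16 + 3 = 72.2.
Round up.

n = 73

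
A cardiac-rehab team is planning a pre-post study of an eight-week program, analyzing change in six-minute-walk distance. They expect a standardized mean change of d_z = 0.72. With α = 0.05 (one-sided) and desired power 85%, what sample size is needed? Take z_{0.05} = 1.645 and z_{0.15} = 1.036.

For a paired (one-sample on differences) test: n = ((z_{α} + z_β) / d)².
z_{α} + z_β = 1.645 + 1.036 = 2.681.
n = (2.681 / 0.72)² = 3.724² = 13.87.
Round up.

n = 14 pairs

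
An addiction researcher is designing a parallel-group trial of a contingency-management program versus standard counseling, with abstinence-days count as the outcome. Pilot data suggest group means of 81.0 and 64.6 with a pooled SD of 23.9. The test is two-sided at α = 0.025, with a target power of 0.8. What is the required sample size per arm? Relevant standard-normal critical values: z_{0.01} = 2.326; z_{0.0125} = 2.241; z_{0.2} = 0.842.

Cohen's d = |M₁ − M₂| / SD_pooled = |81.0 − 64.6| / 23.9 = 16.4 / 23.9 = 0.686.
For two independent groups with equal n: n = 2·((z_{α/2} + z_β) / d)².
z_{α/2} + z_β = 2.241 + 0.842 = 3.083.
n = 2 × (3.083 / 0.686)² = 2 × 4.494² = 2 × 20.20 = 40.4.
Round up to the next whole participant.

n = 41 per group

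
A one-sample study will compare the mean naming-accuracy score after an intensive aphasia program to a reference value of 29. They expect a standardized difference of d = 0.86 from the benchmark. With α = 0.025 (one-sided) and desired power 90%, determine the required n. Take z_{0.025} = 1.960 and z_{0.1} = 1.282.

For a one-sample test: n = ((z_{α} + z_β) / d)².
z_{α} + z_β = 1.960 + 1.282 = 3.242.
n = (3.242 / 0.86)² = 3.770² = 14.21.
Round up.

n = 15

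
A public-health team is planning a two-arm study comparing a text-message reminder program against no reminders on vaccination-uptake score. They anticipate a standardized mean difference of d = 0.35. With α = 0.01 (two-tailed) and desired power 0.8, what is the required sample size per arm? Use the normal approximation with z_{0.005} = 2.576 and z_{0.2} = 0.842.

n = 191 per group

For two independent groups with equal n: n = 2·((z_{α/2} + z_β) / d)².
z_{α/2} + z_β = 2.576 + 0.842 = 3.418.
n = 2 × (3.418 / 0.35)² = 2 × 9.766² = 2 × 95.37 = 190.7.
Round up to the next whole participant.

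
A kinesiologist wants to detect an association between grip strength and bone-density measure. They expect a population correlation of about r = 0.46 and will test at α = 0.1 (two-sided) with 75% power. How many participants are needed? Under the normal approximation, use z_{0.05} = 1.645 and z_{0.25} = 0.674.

Fisher's z: C = ½·ln((1+r)/(1−r)) = ½·ln(2.7037) = 0.4973.
n = ((z_{α/2} + z_β)/C)² + 3.
(1.645 + 0.674) / 0.4973 = 2.319 / 0.4973 = 4.663.
n = 4.663² + 3 = 21.75 + 3 = 24.7.
Round up.

n = 25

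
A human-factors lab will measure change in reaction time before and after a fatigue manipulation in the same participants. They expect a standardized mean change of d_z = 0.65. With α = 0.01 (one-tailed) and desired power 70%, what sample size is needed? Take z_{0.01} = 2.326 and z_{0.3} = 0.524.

For a paired (one-sample on differences) test: n = ((z_{α} + z_β) / d)².
z_{α} + z_β = 2.326 + 0.524 = 2.850.
n = (2.850 / 0.65)² = 4.385² = 19.22.
Round up.

n = 20 pairs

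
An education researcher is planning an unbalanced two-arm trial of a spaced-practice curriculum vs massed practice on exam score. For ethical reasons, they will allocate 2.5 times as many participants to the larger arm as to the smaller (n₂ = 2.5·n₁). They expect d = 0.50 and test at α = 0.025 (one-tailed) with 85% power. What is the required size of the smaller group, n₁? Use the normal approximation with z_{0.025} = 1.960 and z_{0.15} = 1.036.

With allocation ratio k = n₂/n₁ = 2.5, Var(x̄₁−x̄₂) = σ²(1/n₁ + 1/(k·n₁)) = σ²·(k+1)/(k·n₁).
So n₁ = (1 + 1/k)·((z_{α} + z_β)/d)² = 1.400 × (2.996/0.50)².
n₁ = 1.400 × 35.90 = 50.3.
Round up: n₁ = 51, giving n₂ = ⌈2.5 × 51⌉ = ⌈127.5⌉ = 128.

n₁ = 51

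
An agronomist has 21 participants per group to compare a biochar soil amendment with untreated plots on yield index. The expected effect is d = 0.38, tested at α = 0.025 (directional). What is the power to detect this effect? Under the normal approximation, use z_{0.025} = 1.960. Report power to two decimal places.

power ≈ 0.23

For two equal groups, power = Φ(d·√(n/2) − z_{α}).
d·√(n/2) = 0.38 × √(21/2) = 0.38 × 3.240 = 1.231.
z_β = 1.231 − 1.960 = -0.729.
Power = Φ(-0.729) = 0.233.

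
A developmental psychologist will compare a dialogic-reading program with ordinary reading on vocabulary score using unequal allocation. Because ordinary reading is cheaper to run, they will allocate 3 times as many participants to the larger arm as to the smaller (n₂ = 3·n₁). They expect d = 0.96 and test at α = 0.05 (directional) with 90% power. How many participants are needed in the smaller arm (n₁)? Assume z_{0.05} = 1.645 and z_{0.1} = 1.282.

With allocation ratio k = n₂/n₁ = 3, Var(x̄₁−x̄₂) = σ²(1/n₁ + 1/(k·n₁)) = σ²·(k+1)/(k·n₁).
So n₁ = (1 + 1/k)·((z_{α} + z_β)/d)² = 1.333 × (2.927/0.96)².
n₁ = 1.333 × 9.30 = 12.4.
Round up: n₁ = 13, giving n₂ = 3 × 13 = 39.

n₁ = 13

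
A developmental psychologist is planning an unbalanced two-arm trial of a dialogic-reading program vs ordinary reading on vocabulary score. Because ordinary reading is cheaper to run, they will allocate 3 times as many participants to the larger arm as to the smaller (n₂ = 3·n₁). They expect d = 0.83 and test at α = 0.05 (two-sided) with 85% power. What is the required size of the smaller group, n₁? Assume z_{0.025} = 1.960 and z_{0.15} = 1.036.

With allocation ratio k = n₂/n₁ = 3, Var(x̄₁−x̄₂) = σ²(1/n₁ + 1/(k·n₁)) = σ²·(k+1)/(k·n₁).
So n₁ = (1 + 1/k)·((z_{α/2} + z_β)/d)² = 1.333 × (2.996/0.83)².
n₁ = 1.333 × 13.03 = 17.4.
Round up: n₁ = 18, giving n₂ = 3 × 18 = 54.

n₁ = 18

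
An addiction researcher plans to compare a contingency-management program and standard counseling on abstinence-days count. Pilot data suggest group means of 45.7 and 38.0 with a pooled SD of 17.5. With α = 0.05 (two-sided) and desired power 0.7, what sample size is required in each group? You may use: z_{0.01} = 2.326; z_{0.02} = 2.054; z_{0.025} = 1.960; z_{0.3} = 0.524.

Cohen's d = |M₁ − M₂| / SD_pooled = |45.7 − 38.0| / 17.5 = 7.7 / 17.5 = 0.440.
For two independent groups with equal n: n = 2·((z_{α/2} + z_β) / d)².
z_{α/2} + z_β = 1.960 + 0.524 = 2.484.
n = 2 × (2.484 / 0.440)² = 2 × 5.645² = 2 × 31.87 = 63.7.
Round up to the next whole participant.

n = 64 per group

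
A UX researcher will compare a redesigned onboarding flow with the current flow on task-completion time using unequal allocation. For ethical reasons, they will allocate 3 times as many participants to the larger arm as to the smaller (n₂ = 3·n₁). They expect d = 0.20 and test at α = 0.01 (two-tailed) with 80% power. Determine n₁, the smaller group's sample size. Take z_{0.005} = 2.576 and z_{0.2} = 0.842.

n₁ = 390

With allocation ratio k = n₂/n₁ = 3, Var(x̄₁−x̄₂) = σ²(1/n₁ + 1/(k·n₁)) = σ²·(k+1)/(k·n₁).
So n₁ = (1 + 1/k)·((z_{α/2} + z_β)/d)² = 1.333 × (3.418/0.20)².
n₁ = 1.333 × 292.07 = 389.4.
Round up: n₁ = 390, giving n₂ = 3 × 390 = 1170.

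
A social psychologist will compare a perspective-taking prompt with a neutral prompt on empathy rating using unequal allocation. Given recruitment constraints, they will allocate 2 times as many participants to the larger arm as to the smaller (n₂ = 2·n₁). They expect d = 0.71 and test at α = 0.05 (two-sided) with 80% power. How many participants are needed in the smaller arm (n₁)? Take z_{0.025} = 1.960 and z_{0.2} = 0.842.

With allocation ratio k = n₂/n₁ = 2, Var(x̄₁−x̄₂) = σ²(1/n₁ + 1/(k·n₁)) = σ²·(k+1)/(k·n₁).
So n₁ = (1 + 1/k)·((z_{α/2} + z_β)/d)² = 1.500 × (2.802/0.71)².
n₁ = 1.500 × 15.57 = 23.4.
Round up: n₁ = 24, giving n₂ = 2 × 24 = 48.

n₁ = 24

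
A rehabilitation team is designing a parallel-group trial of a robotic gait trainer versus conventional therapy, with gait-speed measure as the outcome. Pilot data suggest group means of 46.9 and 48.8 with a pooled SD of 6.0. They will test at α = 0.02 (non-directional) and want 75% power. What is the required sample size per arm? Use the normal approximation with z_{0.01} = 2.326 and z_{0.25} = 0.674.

n = 180 per group

Cohen's d = |M₁ − M₂| / SD_pooled = |46.9 − 48.8| / 6.0 = 1.9 / 6.0 = 0.317.
For two independent groups with equal n: n = 2·((z_{α/2} + z_β) / d)².
z_{α/2} + z_β = 2.326 + 0.674 = 3.000.
n = 2 × (3.000 / 0.317)² = 2 × 9.464² = 2 × 89.56 = 179.1.
Round up to the next whole participant.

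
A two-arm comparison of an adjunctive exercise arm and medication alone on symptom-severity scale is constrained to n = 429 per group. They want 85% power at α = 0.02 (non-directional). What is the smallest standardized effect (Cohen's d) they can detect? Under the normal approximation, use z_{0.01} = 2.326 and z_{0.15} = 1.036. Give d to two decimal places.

d_min ≈ 0.23

For two independent groups of n = 429 each: d_min = (z_{α/2} + z_β)·√(2/n).
z-sum = 2.326 + 1.036 = 3.362.
d_min = 3.362 × √(2/429) = 3.362 × 0.0683 = 0.230.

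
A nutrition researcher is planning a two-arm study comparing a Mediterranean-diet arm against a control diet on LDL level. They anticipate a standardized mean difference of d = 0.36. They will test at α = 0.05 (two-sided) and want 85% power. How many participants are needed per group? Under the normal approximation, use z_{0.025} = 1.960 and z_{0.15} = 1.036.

For two independent groups with equal n: n = 2·((z_{α/2} + z_β) / d)².
z_{α/2} + z_β = 1.960 + 1.036 = 2.996.
n = 2 × (2.996 / 0.36)² = 2 × 8.322² = 2 × 69.26 = 138.5.
Round up to the next whole participant.

n = 139 per group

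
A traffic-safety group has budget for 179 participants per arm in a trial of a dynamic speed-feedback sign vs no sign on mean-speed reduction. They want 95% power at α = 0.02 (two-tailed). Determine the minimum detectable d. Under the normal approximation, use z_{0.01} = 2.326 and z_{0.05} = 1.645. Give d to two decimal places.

For two independent groups of n = 179 each: d_min = (z_{α/2} + z_β)·√(2/n).
z-sum = 2.326 + 1.645 = 3.971.
d_min = 3.971 × √(2/179) = 3.971 × 0.1057 = 0.420.

d_min ≈ 0.42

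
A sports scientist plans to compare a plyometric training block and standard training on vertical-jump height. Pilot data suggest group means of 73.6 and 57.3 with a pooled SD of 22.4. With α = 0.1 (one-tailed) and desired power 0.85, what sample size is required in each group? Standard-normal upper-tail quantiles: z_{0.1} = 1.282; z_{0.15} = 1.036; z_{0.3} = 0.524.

n = 21 per group

Cohen's d = |M₁ − M₂| / SD_pooled = |73.6 − 57.3| / 22.4 = 16.3 / 22.4 = 0.728.
For two independent groups with equal n: n = 2·((z_{α} + z_β) / d)².
z_{α} + z_β = 1.282 + 1.036 = 2.318.
n = 2 × (2.318 / 0.728)² = 2 × 3.184² = 2 × 10.14 = 20.3.
Round up to the next whole participant.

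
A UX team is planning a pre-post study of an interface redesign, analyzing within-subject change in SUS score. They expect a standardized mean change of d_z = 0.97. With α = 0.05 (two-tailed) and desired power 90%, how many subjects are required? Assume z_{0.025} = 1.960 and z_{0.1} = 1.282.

n = 12 pairs

For a paired (one-sample on differences) test: n = ((z_{α/2} + z_β) / d)².
z_{α/2} + z_β = 1.960 + 1.282 = 3.242.
n = (3.242 / 0.97)² = 3.342² = 11.17.
Round up.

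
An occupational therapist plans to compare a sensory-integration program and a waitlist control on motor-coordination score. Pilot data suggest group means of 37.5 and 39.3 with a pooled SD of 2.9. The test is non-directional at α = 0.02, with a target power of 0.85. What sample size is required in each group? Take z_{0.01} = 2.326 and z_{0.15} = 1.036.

Cohen's d = |M₁ − M₂| / SD_pooled = |37.5 − 39.3| / 2.9 = 1.8 / 2.9 = 0.621.
For two independent groups with equal n: n = 2·((z_{α/2} + z_β) / d)².
z_{α/2} + z_β = 2.326 + 1.036 = 3.362.
n = 2 × (3.362 / 0.621)² = 2 × 5.414² = 2 × 29.31 = 58.6.
Round up to the next whole participant.

n = 59 per group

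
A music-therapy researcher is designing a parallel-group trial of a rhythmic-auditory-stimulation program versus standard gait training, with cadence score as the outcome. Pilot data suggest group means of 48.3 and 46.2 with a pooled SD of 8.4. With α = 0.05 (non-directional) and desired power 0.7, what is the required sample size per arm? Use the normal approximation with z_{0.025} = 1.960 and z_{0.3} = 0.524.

n = 198 per group

Cohen's d = |M₁ − M₂| / SD_pooled = |48.3 − 46.2| / 8.4 = 2.1 / 8.4 = 0.250.
For two independent groups with equal n: n = 2·((z_{α/2} + z_β) / d)².
z_{α/2} + z_β = 1.960 + 0.524 = 2.484.
n = 2 × (2.484 / 0.250)² = 2 × 9.936² = 2 × 98.72 = 197.4.
Round up to the next whole participant.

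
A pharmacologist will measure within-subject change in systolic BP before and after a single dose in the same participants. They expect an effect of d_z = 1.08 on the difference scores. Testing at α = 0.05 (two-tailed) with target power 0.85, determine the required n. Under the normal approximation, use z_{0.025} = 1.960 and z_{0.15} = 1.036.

For a paired (one-sample on differences) test: n = ((z_{α/2} + z_β) / d)².
z_{α/2} + z_β = 1.960 + 1.036 = 2.996.
n = (2.996 / 1.08)² = 2.774² = 7.70.
Round up.

n = 8 pairs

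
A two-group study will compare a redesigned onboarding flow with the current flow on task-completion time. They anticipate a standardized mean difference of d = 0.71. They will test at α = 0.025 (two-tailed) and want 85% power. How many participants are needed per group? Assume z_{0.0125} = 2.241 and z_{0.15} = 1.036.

n = 43 per group

For two independent groups with equal n: n = 2·((z_{α/2} + z_β) / d)².
z_{α/2} + z_β = 2.241 + 1.036 = 3.277.
n = 2 × (3.277 / 0.71)² = 2 × 4.615² = 2 × 21.30 = 42.6.
Round up to the next whole participant.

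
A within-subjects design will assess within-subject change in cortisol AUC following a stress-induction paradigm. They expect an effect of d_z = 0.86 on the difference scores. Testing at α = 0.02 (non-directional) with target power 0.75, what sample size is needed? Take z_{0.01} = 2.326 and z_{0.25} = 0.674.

For a paired (one-sample on differences) test: n = ((z_{α/2} + z_β) / d)².
z_{α/2} + z_β = 2.326 + 0.674 = 3.000.
n = (3.000 / 0.86)² = 3.488² = 12.17.
Round up.

n = 13 pairs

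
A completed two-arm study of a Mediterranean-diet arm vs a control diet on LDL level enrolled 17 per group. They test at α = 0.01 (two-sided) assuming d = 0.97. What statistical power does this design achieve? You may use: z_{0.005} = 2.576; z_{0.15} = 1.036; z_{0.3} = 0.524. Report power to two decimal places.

For two equal groups, power = Φ(d·√(n/2) − z_{α/2}).
d·√(n/2) = 0.97 × √(17/2) = 0.97 × 2.915 = 2.828.
z_β = 2.828 − 2.576 = 0.252.
Power = Φ(0.252) = 0.599.

power ≈ 0.60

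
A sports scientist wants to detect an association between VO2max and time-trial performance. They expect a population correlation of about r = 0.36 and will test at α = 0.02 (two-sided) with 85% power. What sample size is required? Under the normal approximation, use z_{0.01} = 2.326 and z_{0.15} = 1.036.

Fisher's z: C = ½·ln((1+r)/(1−r)) = ½·ln(2.1250) = 0.3769.
n = ((z_{α/2} + z_β)/C)² + 3.
(2.326 + 1.036) / 0.3769 = 3.362 / 0.3769 = 8.920.
n = 8.920² + 3 = 79.57 + 3 = 82.6.
Round up.

n = 83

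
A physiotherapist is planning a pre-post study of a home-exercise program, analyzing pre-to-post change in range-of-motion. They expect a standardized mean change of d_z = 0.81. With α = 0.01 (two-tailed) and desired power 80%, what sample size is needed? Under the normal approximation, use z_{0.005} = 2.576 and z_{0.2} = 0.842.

n = 18 pairs

For a paired (one-sample on differences) test: n = ((z_{α/2} + z_β) / d)².
z_{α/2} + z_β = 2.576 + 0.842 = 3.418.
n = (3.418 / 0.81)² = 4.220² = 17.81.
Round up.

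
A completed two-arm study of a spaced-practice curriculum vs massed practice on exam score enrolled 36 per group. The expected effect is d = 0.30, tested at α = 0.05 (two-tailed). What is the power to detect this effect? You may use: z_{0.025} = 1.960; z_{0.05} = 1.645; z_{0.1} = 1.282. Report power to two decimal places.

power ≈ 0.25

For two equal groups, power = Φ(d·√(n/2) − z_{α/2}).
d·√(n/2) = 0.30 × √(36/2) = 0.30 × 4.243 = 1.273.
z_β = 1.273 − 1.960 = -0.687.
Power = Φ(-0.687) = 0.246.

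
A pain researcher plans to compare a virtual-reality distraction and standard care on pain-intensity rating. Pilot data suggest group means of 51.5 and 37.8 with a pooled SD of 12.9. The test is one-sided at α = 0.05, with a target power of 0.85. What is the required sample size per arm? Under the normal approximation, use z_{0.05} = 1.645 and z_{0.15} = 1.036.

Cohen's d = |M₁ − M₂| / SD_pooled = |51.5 − 37.8| / 12.9 = 13.7 / 12.9 = 1.062.
For two independent groups with equal n: n = 2·((z_{α} + z_β) / d)².
z_{α} + z_β = 1.645 + 1.036 = 2.681.
n = 2 × (2.681 / 1.062)² = 2 × 2.524² = 2 × 6.37 = 12.7.
Round up to the next whole participant.

n = 13 per group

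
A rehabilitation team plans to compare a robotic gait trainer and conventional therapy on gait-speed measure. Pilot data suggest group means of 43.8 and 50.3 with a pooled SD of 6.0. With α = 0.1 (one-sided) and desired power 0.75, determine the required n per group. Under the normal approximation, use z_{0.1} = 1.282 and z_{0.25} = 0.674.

n = 7 per group

Cohen's d = |M₁ − M₂| / SD_pooled = |43.8 − 50.3| / 6.0 = 6.5 / 6.0 = 1.083.
For two independent groups with equal n: n = 2·((z_{α} + z_β) / d)².
z_{α} + z_β = 1.282 + 0.674 = 1.956.
n = 2 × (1.956 / 1.083)² = 2 × 1.806² = 2 × 3.26 = 6.5.
Round up to the next whole participant.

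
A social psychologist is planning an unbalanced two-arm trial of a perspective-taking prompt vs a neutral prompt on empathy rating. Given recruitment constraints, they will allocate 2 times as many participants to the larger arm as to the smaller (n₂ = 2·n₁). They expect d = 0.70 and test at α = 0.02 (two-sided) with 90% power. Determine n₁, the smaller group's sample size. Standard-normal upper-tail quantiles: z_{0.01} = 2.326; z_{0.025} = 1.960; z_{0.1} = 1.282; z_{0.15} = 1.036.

With allocation ratio k = n₂/n₁ = 2, Var(x̄₁−x̄₂) = σ²(1/n₁ + 1/(k·n₁)) = σ²·(k+1)/(k·n₁).
So n₁ = (1 + 1/k)·((z_{α/2} + z_β)/d)² = 1.500 × (3.608/0.70)².
n₁ = 1.500 × 26.57 = 39.8.
Round up: n₁ = 40, giving n₂ = 2 × 40 = 80.

n₁ = 40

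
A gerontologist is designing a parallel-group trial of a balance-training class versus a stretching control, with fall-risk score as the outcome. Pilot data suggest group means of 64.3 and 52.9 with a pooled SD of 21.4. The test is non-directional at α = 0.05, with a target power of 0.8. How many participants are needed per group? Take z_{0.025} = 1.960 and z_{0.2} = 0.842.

Cohen's d = |M₁ − M₂| / SD_pooled = |64.3 − 52.9| / 21.4 = 11.4 / 21.4 = 0.533.
For two independent groups with equal n: n = 2·((z_{α/2} + z_β) / d)².
z_{α/2} + z_β = 1.960 + 0.842 = 2.802.
n = 2 × (2.802 / 0.533)² = 2 × 5.257² = 2 × 27.64 = 55.3.
Round up to the next whole participant.

n = 56 per group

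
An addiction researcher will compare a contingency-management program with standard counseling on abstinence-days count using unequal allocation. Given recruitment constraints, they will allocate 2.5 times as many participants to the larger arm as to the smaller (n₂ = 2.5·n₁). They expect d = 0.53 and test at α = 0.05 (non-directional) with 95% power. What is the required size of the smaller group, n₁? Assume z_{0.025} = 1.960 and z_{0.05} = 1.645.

n₁ = 65

With allocation ratio k = n₂/n₁ = 2.5, Var(x̄₁−x̄₂) = σ²(1/n₁ + 1/(k·n₁)) = σ²·(k+1)/(k·n₁).
So n₁ = (1 + 1/k)·((z_{α/2} + z_β)/d)² = 1.400 × (3.605/0.53)².
n₁ = 1.400 × 46.27 = 64.8.
Round up: n₁ = 65, giving n₂ = ⌈2.5 × 65⌉ = ⌈162.5⌉ = 163.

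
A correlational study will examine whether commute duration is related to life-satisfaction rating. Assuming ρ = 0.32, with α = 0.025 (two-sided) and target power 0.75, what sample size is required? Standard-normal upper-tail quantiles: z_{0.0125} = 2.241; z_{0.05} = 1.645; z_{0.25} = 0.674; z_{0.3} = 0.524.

Fisher's z: C = ½·ln((1+r)/(1−r)) = ½·ln(1.9412) = 0.3316.
n = ((z_{α/2} + z_β)/C)² + 3.
(2.241 + 0.674) / 0.3316 = 2.915 / 0.3316 = 8.791.
n = 8.791² + 3 = 77.28 + 3 = 80.3.
Round up.

n = 81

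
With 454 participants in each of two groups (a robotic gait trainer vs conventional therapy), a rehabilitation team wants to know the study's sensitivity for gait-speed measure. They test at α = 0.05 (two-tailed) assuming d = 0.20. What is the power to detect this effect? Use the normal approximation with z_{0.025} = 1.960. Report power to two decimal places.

For two equal groups, power = Φ(d·√(n/2) − z_{α/2}).
d·√(n/2) = 0.20 × √(454/2) = 0.20 × 15.067 = 3.013.
z_β = 3.013 − 1.960 = 1.053.
Power = Φ(1.053) = 0.854.

power ≈ 0.85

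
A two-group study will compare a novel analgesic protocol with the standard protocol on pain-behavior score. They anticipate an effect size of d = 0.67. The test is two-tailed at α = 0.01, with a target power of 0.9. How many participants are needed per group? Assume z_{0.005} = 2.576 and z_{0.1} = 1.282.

n = 67 per group

For two independent groups with equal n: n = 2·((z_{α/2} + z_β) / d)².
z_{α/2} + z_β = 2.576 + 1.282 = 3.858.
n = 2 × (3.858 / 0.67)² = 2 × 5.758² = 2 × 33.16 = 66.3.
Round up to the next whole participant.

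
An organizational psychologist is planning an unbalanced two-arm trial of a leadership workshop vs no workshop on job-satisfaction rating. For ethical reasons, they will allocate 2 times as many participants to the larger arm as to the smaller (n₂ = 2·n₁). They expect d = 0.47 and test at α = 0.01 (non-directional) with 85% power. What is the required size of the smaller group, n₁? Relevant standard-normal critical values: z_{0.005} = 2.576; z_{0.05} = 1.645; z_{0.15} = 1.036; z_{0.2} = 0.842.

n₁ = 89

With allocation ratio k = n₂/n₁ = 2, Var(x̄₁−x̄₂) = σ²(1/n₁ + 1/(k·n₁)) = σ²·(k+1)/(k·n₁).
So n₁ = (1 + 1/k)·((z_{α/2} + z_β)/d)² = 1.500 × (3.612/0.47)².
n₁ = 1.500 × 59.06 = 88.6.
Round up: n₁ = 89, giving n₂ = 2 × 89 = 178.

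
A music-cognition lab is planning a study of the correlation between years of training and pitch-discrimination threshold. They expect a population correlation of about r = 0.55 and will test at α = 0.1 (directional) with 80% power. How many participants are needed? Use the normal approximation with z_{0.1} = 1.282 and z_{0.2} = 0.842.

n = 15

Fisher's z: C = ½·ln((1+r)/(1−r)) = ½·ln(3.4444) = 0.6184.
n = ((z_{α} + z_β)/C)² + 3.
(1.282 + 0.842) / 0.6184 = 2.124 / 0.6184 = 3.435.
n = 3.435² + 3 = 11.80 + 3 = 14.8.
Round up.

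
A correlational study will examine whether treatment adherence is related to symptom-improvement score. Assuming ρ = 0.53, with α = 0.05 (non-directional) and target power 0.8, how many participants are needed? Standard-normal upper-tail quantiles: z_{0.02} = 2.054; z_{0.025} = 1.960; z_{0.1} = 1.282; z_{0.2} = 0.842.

Fisher's z: C = ½·ln((1+r)/(1−r)) = ½·ln(3.2553) = 0.5901.
n = ((z_{α/2} + z_β)/C)² + 3.
(1.960 + 0.842) / 0.5901 = 2.802 / 0.5901 = 4.748.
n = 4.748² + 3 = 22.55 + 3 = 25.5.
Round up.

n = 26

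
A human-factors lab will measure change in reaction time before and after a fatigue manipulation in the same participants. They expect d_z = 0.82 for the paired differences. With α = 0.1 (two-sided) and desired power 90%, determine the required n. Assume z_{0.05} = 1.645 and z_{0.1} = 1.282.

n = 13 pairs

For a paired (one-sample on differences) test: n = ((z_{α/2} + z_β) / d)².
z_{α/2} + z_β = 1.645 + 1.282 = 2.927.
n = (2.927 / 0.82)² = 3.570² = 12.74.
Round up.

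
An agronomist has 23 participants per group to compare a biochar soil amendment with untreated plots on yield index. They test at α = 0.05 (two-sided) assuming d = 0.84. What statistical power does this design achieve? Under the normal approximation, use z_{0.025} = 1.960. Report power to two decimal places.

power ≈ 0.81

For two equal groups, power = Φ(d·√(n/2) − z_{α/2}).
d·√(n/2) = 0.84 × √(23/2) = 0.84 × 3.391 = 2.849.
z_β = 2.849 − 1.960 = 0.889.
Power = Φ(0.889) = 0.813.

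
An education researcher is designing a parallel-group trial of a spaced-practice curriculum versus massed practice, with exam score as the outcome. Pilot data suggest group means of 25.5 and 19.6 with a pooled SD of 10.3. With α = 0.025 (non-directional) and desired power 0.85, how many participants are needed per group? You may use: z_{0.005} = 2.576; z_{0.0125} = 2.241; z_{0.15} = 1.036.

Cohen's d = |M₁ − M₂| / SD_pooled = |25.5 − 19.6| / 10.3 = 5.9 / 10.3 = 0.573.
For two independent groups with equal n: n = 2·((z_{α/2} + z_β) / d)².
z_{α/2} + z_β = 2.241 + 1.036 = 3.277.
n = 2 × (3.277 / 0.573)² = 2 × 5.719² = 2 × 32.71 = 65.4.
Round up to the next whole participant.

n = 66 per group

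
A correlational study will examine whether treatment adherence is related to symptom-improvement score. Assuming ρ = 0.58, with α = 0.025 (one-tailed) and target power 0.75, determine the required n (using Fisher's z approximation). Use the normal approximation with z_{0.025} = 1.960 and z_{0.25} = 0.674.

n = 19

Fisher's z: C = ½·ln((1+r)/(1−r)) = ½·ln(3.7619) = 0.6625.
n = ((z_{α} + z_β)/C)² + 3.
(1.960 + 0.674) / 0.6625 = 2.634 / 0.6625 = 3.976.
n = 3.976² + 3 = 15.81 + 3 = 18.8.
Round up.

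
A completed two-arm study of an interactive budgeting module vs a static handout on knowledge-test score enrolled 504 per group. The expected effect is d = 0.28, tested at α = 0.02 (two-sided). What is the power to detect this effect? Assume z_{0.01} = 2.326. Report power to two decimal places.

power ≈ 0.98

For two equal groups, power = Φ(d·√(n/2) − z_{α/2}).
d·√(n/2) = 0.28 × √(504/2) = 0.28 × 15.875 = 4.445.
z_β = 4.445 − 2.326 = 2.119.
Power = Φ(2.119) = 0.983.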